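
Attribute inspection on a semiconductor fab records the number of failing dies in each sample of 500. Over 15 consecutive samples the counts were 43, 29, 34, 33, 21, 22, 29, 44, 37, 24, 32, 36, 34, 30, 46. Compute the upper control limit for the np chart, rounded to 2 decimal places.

49.57

p̄ = Σdᵢ / (k·n) = 494 / (15 × 500) = 0.06587
UCL = np̄ + 3·√(np̄(1−p̄)) = 32.9333 + 3 × √(32.9333×0.93413) = 32.9333 + 3 × 5.5465 = 49.5730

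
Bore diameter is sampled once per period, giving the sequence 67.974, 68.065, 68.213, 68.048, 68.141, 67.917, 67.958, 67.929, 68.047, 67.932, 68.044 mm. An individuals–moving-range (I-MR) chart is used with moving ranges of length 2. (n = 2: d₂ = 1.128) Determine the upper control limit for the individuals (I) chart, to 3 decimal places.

X̄ = (67.974 + 68.065 + 68.213 + 68.048 + 68.141 + 67.917 + 67.958 + 67.929 + 68.047 + 67.932 + 68.044) / 11 = 68.0244
Moving ranges: 0.091, 0.148, 0.165, 0.093, 0.224, 0.041, 0.029, 0.118, 0.115, 0.112; M̄R̄ = 1.1360 / 10 = 0.1136
UCL = X̄ + 3·M̄R̄/d₂ = 68.0244 + 3 × 0.1136 / 1.128 = 68.3265

68.326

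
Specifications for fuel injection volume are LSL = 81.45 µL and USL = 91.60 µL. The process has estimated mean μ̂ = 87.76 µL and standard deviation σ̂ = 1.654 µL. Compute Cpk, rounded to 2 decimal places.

0.77

Cpu = (USL − μ̂) / (3σ̂) = (91.60 − 87.76) / (3 × 1.654) = 0.7739; Cpl = (μ̂ − LSL) / (3σ̂) = (87.76 − 81.45) / (3 × 1.654) = 1.2717; Cpk = min(Cpu, Cpl) = 0.7739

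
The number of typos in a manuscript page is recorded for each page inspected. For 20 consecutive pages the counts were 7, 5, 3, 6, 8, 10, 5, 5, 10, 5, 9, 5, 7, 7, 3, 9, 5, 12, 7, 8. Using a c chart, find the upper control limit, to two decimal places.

c̄ = (7 + 5 + 3 + 6 + 8 + 10 + 5 + 5 + 10 + 5 + 9 + 5 + 7 + 7 + 3 + 9 + 5 + 12 + 7 + 8) / 20 = 136 / 20 = 6.8000
UCL = c̄ + 3√c̄ = 6.8000 + 3 × √6.8000 = 6.8000 + 3 × 2.6077 = 14.6230

14.62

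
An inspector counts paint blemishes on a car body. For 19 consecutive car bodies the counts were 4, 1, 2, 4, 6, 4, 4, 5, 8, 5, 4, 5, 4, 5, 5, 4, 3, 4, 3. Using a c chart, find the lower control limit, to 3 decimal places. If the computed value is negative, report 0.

c̄ = (4 + 1 + 2 + 4 + 6 + 4 + 4 + 5 + 8 + 5 + 4 + 5 + 4 + 5 + 5 + 4 + 3 + 4 + 3) / 19 = 80 / 19 = 4.2105
LCL = c̄ − 3√c̄ = 4.2105 − 3 × 2.0520 = -1.9453 → 0 (cannot be negative)

0.000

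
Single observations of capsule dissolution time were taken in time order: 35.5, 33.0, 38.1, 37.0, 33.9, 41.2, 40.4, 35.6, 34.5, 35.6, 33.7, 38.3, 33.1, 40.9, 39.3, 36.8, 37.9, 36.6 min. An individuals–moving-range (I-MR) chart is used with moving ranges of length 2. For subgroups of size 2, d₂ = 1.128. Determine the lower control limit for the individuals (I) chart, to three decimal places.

X̄ = (35.5 + 33.0 + 38.1 + 37.0 + 33.9 + 41.2 + 40.4 + 35.6 + 34.5 + 35.6 + 33.7 + 38.3 + 33.1 + 40.9 + 39.3 + 36.8 + 37.9 + 36.6) / 18 = 36.7444
Moving ranges: 2.5, 5.1, 1.1, 3.1, 7.3, 0.8, 4.8, 1.1, 1.1, 1.9, 4.6, 5.2, 7.8, 1.6, 2.5, 1.1, 1.3; M̄R̄ = 52.9000 / 17 = 3.1118
LCL = X̄ − 3·M̄R̄/d₂ = 36.7444 − 3 × 3.1118 / 1.128 = 28.4685

28.468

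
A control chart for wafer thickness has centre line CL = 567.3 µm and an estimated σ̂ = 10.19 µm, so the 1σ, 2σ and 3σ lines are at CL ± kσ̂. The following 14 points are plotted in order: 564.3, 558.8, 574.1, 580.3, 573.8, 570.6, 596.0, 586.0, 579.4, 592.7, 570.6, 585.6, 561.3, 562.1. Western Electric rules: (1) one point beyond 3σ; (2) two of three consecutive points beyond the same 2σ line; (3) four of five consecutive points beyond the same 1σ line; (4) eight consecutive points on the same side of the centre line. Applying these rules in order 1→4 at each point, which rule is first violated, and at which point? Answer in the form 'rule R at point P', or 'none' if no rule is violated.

rule 3 at point 10

Zone of each point (C = within 1σ̂, B = 1σ̂–2σ̂, A = 2σ̂–3σ̂, * = beyond 3σ̂; sign = side of CL): 1:-C, 2:-C, 3:+C, 4:+B, 5:+C, 6:+C, 7:+A, 8:+B, 9:+B, 10:+A, 11:+C, 12:+B, 13:-C, 14:-C
Rule 3 (four of five consecutive points beyond the same 1σ limit) is satisfied at point 10.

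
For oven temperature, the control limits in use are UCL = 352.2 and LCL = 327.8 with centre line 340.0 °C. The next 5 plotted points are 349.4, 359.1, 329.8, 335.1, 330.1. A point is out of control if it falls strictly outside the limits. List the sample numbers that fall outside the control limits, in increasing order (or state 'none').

2

Compare each point to [327.8, 352.2]: sample 2 = 359.1 > UCL.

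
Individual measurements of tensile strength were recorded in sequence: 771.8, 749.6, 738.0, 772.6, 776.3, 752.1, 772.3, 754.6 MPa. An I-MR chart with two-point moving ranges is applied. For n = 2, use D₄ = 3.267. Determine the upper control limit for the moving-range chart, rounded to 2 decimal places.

Moving ranges: 22.2, 11.6, 34.6, 3.7, 24.2, 20.2, 17.7; M̄R̄ = 134.2000 / 7 = 19.1714
UCL_MR = D₄·M̄R̄ = 3.267 × 19.1714 = 62.6331

62.63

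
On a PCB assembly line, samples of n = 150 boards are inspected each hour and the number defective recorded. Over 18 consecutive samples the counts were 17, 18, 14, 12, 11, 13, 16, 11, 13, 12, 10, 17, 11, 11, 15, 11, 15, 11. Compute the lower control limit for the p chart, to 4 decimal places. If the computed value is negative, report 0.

0.0187

p̄ = Σdᵢ / (k·n) = 238 / (18 × 150) = 0.08815
LCL = p̄ − 3·√(p̄(1−p̄)/n) = 0.08815 − 3 × 0.02315 = 0.01870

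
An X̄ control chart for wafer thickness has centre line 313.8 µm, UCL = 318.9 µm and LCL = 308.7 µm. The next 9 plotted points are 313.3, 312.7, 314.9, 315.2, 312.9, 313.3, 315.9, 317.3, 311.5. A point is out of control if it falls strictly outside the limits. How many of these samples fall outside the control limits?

All 9 points lie within [308.7, 318.9].

0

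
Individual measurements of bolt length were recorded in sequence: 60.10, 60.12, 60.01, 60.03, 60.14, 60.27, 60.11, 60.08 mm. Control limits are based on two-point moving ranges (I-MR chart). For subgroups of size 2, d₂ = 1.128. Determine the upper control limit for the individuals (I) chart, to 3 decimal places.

X̄ = (60.10 + 60.12 + 60.01 + 60.03 + 60.14 + 60.27 + 60.11 + 60.08) / 8 = 60.1075
Moving ranges: 0.02, 0.11, 0.02, 0.11, 0.13, 0.16, 0.03; M̄R̄ = 0.5800 / 7 = 0.0829
UCL = X̄ + 3·M̄R̄/d₂ = 60.1075 + 3 × 0.0829 / 1.128 = 60.3279

60.328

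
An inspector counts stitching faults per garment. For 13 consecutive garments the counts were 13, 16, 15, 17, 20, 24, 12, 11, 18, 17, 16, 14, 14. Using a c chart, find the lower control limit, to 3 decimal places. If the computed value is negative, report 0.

c̄ = (13 + 16 + 15 + 17 + 20 + 24 + 12 + 11 + 18 + 17 + 16 + 14 + 14) / 13 = 207 / 13 = 15.9231
LCL = c̄ − 3√c̄ = 15.9231 − 3 × 3.9904 = 3.9520

3.952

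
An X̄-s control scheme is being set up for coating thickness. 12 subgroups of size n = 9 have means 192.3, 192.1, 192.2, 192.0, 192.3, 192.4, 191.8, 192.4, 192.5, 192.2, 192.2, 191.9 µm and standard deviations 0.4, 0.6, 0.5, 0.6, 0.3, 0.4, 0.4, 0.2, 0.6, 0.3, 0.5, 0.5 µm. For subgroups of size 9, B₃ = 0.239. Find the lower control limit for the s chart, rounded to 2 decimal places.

s̄ = (0.4 + 0.6 + 0.5 + 0.6 + 0.3 + 0.4 + 0.4 + 0.2 + 0.6 + 0.3 + 0.5 + 0.5) / 12 = 0.4417
LCL_s = B₃·s̄ = 0.239 × 0.4417 = 0.1056

0.11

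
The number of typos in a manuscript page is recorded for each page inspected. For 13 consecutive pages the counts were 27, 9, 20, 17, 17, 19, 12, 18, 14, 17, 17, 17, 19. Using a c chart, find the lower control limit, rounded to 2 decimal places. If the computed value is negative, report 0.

4.73

c̄ = (27 + 9 + 20 + 17 + 17 + 19 + 12 + 18 + 14 + 17 + 17 + 17 + 19) / 13 = 223 / 13 = 17.1538
LCL = c̄ − 3√c̄ = 17.1538 − 3 × 4.1417 = 4.7287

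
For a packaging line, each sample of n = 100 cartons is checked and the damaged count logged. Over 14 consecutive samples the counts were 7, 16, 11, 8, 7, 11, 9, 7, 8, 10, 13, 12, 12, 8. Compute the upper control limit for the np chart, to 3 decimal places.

p̄ = Σdᵢ / (k·n) = 139 / (14 × 100) = 0.09929
UCL = np̄ + 3·√(np̄(1−p̄)) = 9.9286 + 3 × √(9.9286×0.90071) = 9.9286 + 3 × 2.9905 = 18.8999

18.900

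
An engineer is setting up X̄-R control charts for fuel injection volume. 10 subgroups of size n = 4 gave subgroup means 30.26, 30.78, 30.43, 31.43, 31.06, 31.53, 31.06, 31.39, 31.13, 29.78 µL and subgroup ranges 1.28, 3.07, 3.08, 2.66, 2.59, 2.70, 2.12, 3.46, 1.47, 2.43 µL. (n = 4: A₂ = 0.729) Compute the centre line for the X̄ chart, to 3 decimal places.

X̄̄ = (30.26 + 30.78 + 30.43 + 31.43 + 31.06 + 31.53 + 31.06 + 31.39 + 31.13 + 29.78) / 10 = 308.8500 / 10 = 30.8850
CL = X̄̄ = 30.8850

30.885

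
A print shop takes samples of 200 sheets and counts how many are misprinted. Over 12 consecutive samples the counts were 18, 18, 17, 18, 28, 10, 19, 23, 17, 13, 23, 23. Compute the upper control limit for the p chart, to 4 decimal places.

0.1567

p̄ = Σdᵢ / (k·n) = 227 / (12 × 200) = 0.09458
UCL = p̄ + 3·√(p̄(1−p̄)/n) = 0.09458 + 3 × √(0.09458×0.90542/200) = 0.09458 + 3 × 0.02069 = 0.15666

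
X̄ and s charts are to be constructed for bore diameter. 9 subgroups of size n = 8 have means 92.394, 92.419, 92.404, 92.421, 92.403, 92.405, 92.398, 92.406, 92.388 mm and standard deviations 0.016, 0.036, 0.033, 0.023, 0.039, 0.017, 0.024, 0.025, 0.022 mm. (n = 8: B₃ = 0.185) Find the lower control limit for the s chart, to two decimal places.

0.00

s̄ = (0.016 + 0.036 + 0.033 + 0.023 + 0.039 + 0.017 + 0.024 + 0.025 + 0.022) / 9 = 0.0261
LCL_s = B₃·s̄ = 0.185 × 0.0261 = 0.0048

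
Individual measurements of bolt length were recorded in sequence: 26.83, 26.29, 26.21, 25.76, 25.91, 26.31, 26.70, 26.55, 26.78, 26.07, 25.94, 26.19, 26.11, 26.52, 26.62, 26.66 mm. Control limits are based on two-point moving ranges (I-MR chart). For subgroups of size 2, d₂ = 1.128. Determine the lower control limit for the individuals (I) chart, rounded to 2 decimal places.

25.61

X̄ = (26.83 + 26.29 + 26.21 + 25.76 + 25.91 + 26.31 + 26.70 + 26.55 + 26.78 + 26.07 + 25.94 + 26.19 + 26.11 + 26.52 + 26.62 + 26.66) / 16 = 26.3406
Moving ranges: 0.54, 0.08, 0.45, 0.15, 0.40, 0.39, 0.15, 0.23, 0.71, 0.13, 0.25, 0.08, 0.41, 0.10, 0.04; M̄R̄ = 4.1100 / 15 = 0.2740
LCL = X̄ − 3·M̄R̄/d₂ = 26.3406 − 3 × 0.2740 / 1.128 = 25.6119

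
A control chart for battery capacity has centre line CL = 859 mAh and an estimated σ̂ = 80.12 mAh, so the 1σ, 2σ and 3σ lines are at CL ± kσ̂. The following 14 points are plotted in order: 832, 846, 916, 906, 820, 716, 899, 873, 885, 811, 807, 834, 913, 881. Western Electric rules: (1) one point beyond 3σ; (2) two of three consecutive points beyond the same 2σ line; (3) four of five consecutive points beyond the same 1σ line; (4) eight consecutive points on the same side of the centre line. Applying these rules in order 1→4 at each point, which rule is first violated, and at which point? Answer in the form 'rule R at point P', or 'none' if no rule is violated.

none

Zone of each point (C = within 1σ̂, B = 1σ̂–2σ̂, A = 2σ̂–3σ̂, * = beyond 3σ̂; sign = side of CL): 1:-C, 2:-C, 3:+C, 4:+C, 5:-C, 6:-B, 7:+C, 8:+C, 9:+C, 10:-C, 11:-C, 12:-C, 13:+C, 14:+C
No rule fires across all 14 points.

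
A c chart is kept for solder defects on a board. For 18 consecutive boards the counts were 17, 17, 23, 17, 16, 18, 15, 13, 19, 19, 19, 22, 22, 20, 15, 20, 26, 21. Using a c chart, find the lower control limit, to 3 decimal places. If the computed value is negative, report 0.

c̄ = (17 + 17 + 23 + 17 + 16 + 18 + 15 + 13 + 19 + 19 + 19 + 22 + 22 + 20 + 15 + 20 + 26 + 21) / 18 = 339 / 18 = 18.8333
LCL = c̄ − 3√c̄ = 18.8333 − 3 × 4.3397 = 5.8141

5.814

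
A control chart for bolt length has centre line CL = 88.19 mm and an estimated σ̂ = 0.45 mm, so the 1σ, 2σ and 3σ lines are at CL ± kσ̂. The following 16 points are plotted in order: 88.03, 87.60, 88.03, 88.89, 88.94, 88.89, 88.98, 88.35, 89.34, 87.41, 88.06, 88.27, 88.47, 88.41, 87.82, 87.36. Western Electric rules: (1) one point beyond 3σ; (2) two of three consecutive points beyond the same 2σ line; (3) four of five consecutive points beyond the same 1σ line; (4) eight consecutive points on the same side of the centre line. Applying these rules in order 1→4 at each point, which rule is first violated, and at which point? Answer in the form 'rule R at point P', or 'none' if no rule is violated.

Zone of each point (C = within 1σ̂, B = 1σ̂–2σ̂, A = 2σ̂–3σ̂, * = beyond 3σ̂; sign = side of CL): 1:-C, 2:-B, 3:-C, 4:+B, 5:+B, 6:+B, 7:+B, 8:+C, 9:+A, 10:-B, 11:-C, 12:+C, 13:+C, 14:+C, 15:-C, 16:-B
Rule 3 (four of five consecutive points beyond the same 1σ limit) is satisfied at point 7.

rule 3 at point 7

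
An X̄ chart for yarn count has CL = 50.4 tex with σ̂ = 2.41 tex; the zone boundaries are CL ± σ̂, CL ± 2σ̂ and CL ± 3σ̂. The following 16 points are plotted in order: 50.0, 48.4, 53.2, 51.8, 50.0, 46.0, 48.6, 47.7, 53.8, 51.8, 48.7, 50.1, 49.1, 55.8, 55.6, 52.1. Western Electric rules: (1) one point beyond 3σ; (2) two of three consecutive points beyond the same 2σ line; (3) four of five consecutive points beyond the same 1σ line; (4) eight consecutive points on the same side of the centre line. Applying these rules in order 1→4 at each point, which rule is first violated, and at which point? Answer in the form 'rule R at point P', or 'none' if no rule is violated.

Zone of each point (C = within 1σ̂, B = 1σ̂–2σ̂, A = 2σ̂–3σ̂, * = beyond 3σ̂; sign = side of CL): 1:-C, 2:-C, 3:+B, 4:+C, 5:-C, 6:-B, 7:-C, 8:-B, 9:+B, 10:+C, 11:-C, 12:-C, 13:-C, 14:+A, 15:+A, 16:+C
Rule 2 (two of three consecutive points beyond the same 2σ limit) is satisfied at point 15.

rule 2 at point 15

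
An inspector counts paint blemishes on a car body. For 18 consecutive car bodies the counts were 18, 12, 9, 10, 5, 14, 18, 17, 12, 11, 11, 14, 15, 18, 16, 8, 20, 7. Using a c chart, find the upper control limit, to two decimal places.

23.90

c̄ = (18 + 12 + 9 + 10 + 5 + 14 + 18 + 17 + 12 + 11 + 11 + 14 + 15 + 18 + 16 + 8 + 20 + 7) / 18 = 235 / 18 = 13.0556
UCL = c̄ + 3√c̄ = 13.0556 + 3 × √13.0556 = 13.0556 + 3 × 3.6132 = 23.8953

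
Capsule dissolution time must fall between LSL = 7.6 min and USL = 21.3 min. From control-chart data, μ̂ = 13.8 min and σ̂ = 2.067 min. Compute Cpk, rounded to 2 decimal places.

1.00

Cpu = (USL − μ̂) / (3σ̂) = (21.3 − 13.8) / (3 × 2.067) = 1.2095; Cpl = (μ̂ − LSL) / (3σ̂) = (13.8 − 7.6) / (3 × 2.067) = 0.9998; Cpk = min(Cpu, Cpl) = 0.9998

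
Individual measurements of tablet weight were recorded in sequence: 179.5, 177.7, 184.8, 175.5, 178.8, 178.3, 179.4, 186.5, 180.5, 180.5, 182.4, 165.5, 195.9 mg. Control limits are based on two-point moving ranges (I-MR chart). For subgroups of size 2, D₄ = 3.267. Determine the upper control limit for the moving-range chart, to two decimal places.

23.25

Moving ranges: 1.8, 7.1, 9.3, 3.3, 0.5, 1.1, 7.1, 6.0, 0.0, 1.9, 16.9, 30.4; M̄R̄ = 85.4000 / 12 = 7.1167
UCL_MR = D₄·M̄R̄ = 3.267 × 7.1167 = 23.2501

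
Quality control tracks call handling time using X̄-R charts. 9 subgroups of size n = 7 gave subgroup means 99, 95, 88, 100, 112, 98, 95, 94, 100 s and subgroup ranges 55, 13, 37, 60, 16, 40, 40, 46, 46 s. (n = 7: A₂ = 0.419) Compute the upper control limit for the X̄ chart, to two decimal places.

114.32

X̄̄ = (99 + 95 + 88 + 100 + 112 + 98 + 95 + 94 + 100) / 9 = 881.0000 / 9 = 97.8889
R̄ = (55 + 13 + 37 + 60 + 16 + 40 + 40 + 46 + 46) / 9 = 353.0000 / 9 = 39.2222
UCL = X̄̄ + A₂·R̄ = 97.8889 + 0.419 × 39.2222 = 114.3230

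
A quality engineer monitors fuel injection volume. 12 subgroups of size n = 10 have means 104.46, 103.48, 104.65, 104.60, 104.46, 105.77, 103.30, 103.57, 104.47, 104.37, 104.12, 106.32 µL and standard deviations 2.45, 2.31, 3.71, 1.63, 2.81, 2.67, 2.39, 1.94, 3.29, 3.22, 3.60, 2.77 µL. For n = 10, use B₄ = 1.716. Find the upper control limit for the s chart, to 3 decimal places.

s̄ = (2.45 + 2.31 + 3.71 + 1.63 + 2.81 + 2.67 + 2.39 + 1.94 + 3.29 + 3.22 + 3.60 + 2.77) / 12 = 2.7325
UCL_s = B₄·s̄ = 1.716 × 2.7325 = 4.6890

4.689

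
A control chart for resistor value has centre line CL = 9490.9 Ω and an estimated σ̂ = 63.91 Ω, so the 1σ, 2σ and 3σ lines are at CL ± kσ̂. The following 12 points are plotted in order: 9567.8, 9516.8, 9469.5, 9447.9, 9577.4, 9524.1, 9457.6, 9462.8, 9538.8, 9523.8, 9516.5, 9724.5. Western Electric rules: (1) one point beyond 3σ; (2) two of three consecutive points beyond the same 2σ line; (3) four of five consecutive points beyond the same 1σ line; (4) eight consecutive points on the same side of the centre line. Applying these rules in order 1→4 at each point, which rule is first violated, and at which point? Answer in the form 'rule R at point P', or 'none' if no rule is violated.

Zone of each point (C = within 1σ̂, B = 1σ̂–2σ̂, A = 2σ̂–3σ̂, * = beyond 3σ̂; sign = side of CL): 1:+B, 2:+C, 3:-C, 4:-C, 5:+B, 6:+C, 7:-C, 8:-C, 9:+C, 10:+C, 11:+C, 12:+*
Rule 1 (one point beyond the 3σ limits) is satisfied at point 12.

rule 1 at point 12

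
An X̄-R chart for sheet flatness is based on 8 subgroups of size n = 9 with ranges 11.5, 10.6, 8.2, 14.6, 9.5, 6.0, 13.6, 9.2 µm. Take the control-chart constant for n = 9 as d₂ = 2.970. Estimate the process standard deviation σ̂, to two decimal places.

3.50

R̄ = (11.5 + 10.6 + 8.2 + 14.6 + 9.5 + 6.0 + 13.6 + 9.2) / 8 = 10.4000
σ̂ = R̄ / d₂ = 10.4000 / 2.970 = 3.5017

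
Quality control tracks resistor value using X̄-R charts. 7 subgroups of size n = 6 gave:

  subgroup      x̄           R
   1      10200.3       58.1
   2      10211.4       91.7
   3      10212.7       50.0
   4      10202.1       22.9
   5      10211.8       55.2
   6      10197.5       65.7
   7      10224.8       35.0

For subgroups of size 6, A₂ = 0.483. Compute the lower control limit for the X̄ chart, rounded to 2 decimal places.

X̄̄ = (10200.3 + 10211.4 + 10212.7 + 10202.1 + 10211.8 + 10197.5 + 10224.8) / 7 = 71460.6000 / 7 = 10208.6571
R̄ = (58.1 + 91.7 + 50.0 + 22.9 + 55.2 + 65.7 + 35.0) / 7 = 378.6000 / 7 = 54.0857
LCL = X̄̄ − A₂·R̄ = 10208.6571 − 0.483 × 54.0857 = 10182.5337

10182.53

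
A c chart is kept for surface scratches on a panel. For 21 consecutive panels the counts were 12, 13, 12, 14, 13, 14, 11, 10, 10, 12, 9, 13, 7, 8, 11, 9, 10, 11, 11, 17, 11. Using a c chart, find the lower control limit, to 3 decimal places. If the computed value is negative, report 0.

c̄ = (12 + 13 + 12 + 14 + 13 + 14 + 11 + 10 + 10 + 12 + 9 + 13 + 7 + 8 + 11 + 9 + 10 + 11 + 11 + 17 + 11) / 21 = 238 / 21 = 11.3333
LCL = c̄ − 3√c̄ = 11.3333 − 3 × 3.3665 = 1.2338

1.234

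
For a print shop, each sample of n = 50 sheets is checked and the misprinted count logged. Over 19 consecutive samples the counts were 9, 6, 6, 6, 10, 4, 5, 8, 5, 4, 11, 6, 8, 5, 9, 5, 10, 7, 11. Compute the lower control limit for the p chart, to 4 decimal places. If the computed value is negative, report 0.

p̄ = Σdᵢ / (k·n) = 135 / (19 × 50) = 0.14211
LCL = p̄ − 3·√(p̄(1−p̄)/n) = 0.14211 − 3 × 0.04938 = -0.00603 → 0 (negative, so LCL = 0)

0.0000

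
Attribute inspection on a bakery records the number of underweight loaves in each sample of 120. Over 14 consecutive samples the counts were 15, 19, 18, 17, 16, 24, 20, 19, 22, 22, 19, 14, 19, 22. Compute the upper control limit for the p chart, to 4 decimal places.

0.2583

p̄ = Σdᵢ / (k·n) = 266 / (14 × 120) = 0.15833
UCL = p̄ + 3·√(p̄(1−p̄)/n) = 0.15833 + 3 × √(0.15833×0.84167/120) = 0.15833 + 3 × 0.03332 = 0.25831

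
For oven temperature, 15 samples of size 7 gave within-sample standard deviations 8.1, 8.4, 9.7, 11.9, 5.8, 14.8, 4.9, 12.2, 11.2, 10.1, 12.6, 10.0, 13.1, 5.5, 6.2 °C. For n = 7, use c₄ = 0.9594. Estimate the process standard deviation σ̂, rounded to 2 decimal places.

10.04

s̄ = (8.1 + 8.4 + 9.7 + 11.9 + 5.8 + 14.8 + 4.9 + 12.2 + 11.2 + 10.1 + 12.6 + 10.0 + 13.1 + 5.5 + 6.2) / 15 = 9.6333
σ̂ = s̄ / c₄ = 9.6333 / 0.9594 = 10.0410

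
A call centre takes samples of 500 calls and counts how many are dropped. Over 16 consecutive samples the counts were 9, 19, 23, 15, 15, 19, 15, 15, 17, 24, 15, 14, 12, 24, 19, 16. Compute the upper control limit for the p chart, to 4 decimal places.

0.0581

p̄ = Σdᵢ / (k·n) = 271 / (16 × 500) = 0.03388
UCL = p̄ + 3·√(p̄(1−p̄)/n) = 0.03388 + 3 × √(0.03388×0.96613/500) = 0.03388 + 3 × 0.00809 = 0.05815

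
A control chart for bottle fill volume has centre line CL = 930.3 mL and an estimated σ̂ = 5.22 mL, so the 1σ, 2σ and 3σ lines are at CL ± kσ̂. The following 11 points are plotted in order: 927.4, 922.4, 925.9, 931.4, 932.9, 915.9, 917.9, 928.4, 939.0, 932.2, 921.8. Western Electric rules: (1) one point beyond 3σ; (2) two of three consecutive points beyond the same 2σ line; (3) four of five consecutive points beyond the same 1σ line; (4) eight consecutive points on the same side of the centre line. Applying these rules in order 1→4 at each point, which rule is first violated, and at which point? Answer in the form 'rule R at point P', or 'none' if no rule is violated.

Zone of each point (C = within 1σ̂, B = 1σ̂–2σ̂, A = 2σ̂–3σ̂, * = beyond 3σ̂; sign = side of CL): 1:-C, 2:-B, 3:-C, 4:+C, 5:+C, 6:-A, 7:-A, 8:-C, 9:+B, 10:+C, 11:-B
Rule 2 (two of three consecutive points beyond the same 2σ limit) is satisfied at point 7.

rule 2 at point 7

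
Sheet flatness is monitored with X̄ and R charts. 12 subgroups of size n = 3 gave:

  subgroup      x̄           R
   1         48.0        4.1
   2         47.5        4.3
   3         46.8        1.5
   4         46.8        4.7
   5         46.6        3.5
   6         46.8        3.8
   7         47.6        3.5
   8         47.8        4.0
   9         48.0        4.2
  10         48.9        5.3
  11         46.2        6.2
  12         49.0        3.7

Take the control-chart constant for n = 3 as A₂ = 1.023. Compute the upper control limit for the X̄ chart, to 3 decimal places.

51.660

X̄̄ = (48.0 + 47.5 + 46.8 + 46.8 + 46.6 + 46.8 + 47.6 + 47.8 + 48.0 + 48.9 + 46.2 + 49.0) / 12 = 570.0000 / 12 = 47.5000
R̄ = (4.1 + 4.3 + 1.5 + 4.7 + 3.5 + 3.8 + 3.5 + 4.0 + 4.2 + 5.3 + 6.2 + 3.7) / 12 = 48.8000 / 12 = 4.0667
UCL = X̄̄ + A₂·R̄ = 47.5000 + 1.023 × 4.0667 = 51.6602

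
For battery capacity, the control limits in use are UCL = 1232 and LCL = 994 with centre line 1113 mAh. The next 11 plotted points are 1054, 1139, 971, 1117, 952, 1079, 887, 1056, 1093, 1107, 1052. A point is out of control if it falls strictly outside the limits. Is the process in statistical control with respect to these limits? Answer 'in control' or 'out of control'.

Compare each point to [994, 1232]: sample 3 = 971 < LCL; sample 5 = 952 < LCL; sample 7 = 887 < LCL.

out of control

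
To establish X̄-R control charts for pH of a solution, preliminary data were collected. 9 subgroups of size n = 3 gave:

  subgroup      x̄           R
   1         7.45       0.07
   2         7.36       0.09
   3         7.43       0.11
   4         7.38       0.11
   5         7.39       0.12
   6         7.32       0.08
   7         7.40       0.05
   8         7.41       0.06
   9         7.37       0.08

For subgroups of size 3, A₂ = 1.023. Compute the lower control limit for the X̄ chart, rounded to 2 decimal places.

X̄̄ = (7.45 + 7.36 + 7.43 + 7.38 + 7.39 + 7.32 + 7.40 + 7.41 + 7.37) / 9 = 66.5100 / 9 = 7.3900
R̄ = (0.07 + 0.09 + 0.11 + 0.11 + 0.12 + 0.08 + 0.05 + 0.06 + 0.08) / 9 = 0.7700 / 9 = 0.0856
LCL = X̄̄ − A₂·R̄ = 7.3900 − 1.023 × 0.0856 = 7.3025

7.30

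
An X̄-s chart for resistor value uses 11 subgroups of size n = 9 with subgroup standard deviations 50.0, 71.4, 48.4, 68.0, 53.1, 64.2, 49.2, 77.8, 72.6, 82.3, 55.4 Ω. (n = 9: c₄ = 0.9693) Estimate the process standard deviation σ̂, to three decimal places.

64.939

s̄ = (50.0 + 71.4 + 48.4 + 68.0 + 53.1 + 64.2 + 49.2 + 77.8 + 72.6 + 82.3 + 55.4) / 11 = 62.9455
σ̂ = s̄ / c₄ = 62.9455 / 0.9693 = 64.9391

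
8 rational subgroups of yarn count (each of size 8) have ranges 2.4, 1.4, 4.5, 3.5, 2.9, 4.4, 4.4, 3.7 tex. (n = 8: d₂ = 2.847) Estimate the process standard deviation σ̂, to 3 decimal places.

1.194

R̄ = (2.4 + 1.4 + 4.5 + 3.5 + 2.9 + 4.4 + 4.4 + 3.7) / 8 = 3.4000
σ̂ = R̄ / d₂ = 3.4000 / 2.847 = 1.1942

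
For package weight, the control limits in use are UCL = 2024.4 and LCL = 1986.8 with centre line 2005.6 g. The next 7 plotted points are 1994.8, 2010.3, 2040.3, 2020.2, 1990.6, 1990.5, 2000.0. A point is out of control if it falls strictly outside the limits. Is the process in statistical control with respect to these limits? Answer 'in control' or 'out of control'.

Compare each point to [1986.8, 2024.4]: sample 3 = 2040.3 > UCL.

out of control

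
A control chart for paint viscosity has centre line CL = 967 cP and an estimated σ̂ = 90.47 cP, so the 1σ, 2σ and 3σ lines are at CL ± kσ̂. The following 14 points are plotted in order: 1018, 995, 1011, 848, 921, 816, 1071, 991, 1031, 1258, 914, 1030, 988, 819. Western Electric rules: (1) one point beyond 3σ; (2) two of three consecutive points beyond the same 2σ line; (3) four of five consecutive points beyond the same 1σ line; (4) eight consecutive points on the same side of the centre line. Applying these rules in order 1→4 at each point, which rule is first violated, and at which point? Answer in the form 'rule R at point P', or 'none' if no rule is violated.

Zone of each point (C = within 1σ̂, B = 1σ̂–2σ̂, A = 2σ̂–3σ̂, * = beyond 3σ̂; sign = side of CL): 1:+C, 2:+C, 3:+C, 4:-B, 5:-C, 6:-B, 7:+B, 8:+C, 9:+C, 10:+*, 11:-C, 12:+C, 13:+C, 14:-B
Rule 1 (one point beyond the 3σ limits) is satisfied at point 10.

rule 1 at point 10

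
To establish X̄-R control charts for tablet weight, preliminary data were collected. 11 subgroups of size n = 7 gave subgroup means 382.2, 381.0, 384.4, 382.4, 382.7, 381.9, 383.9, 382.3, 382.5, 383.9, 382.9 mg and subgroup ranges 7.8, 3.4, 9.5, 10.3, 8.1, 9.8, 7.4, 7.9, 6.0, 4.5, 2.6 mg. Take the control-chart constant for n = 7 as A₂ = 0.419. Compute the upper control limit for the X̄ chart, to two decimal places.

385.68

X̄̄ = (382.2 + 381.0 + 384.4 + 382.4 + 382.7 + 381.9 + 383.9 + 382.3 + 382.5 + 383.9 + 382.9) / 11 = 4210.1000 / 11 = 382.7364
R̄ = (7.8 + 3.4 + 9.5 + 10.3 + 8.1 + 9.8 + 7.4 + 7.9 + 6.0 + 4.5 + 2.6) / 11 = 77.3000 / 11 = 7.0273
UCL = X̄̄ + A₂·R̄ = 382.7364 + 0.419 × 7.0273 = 385.6808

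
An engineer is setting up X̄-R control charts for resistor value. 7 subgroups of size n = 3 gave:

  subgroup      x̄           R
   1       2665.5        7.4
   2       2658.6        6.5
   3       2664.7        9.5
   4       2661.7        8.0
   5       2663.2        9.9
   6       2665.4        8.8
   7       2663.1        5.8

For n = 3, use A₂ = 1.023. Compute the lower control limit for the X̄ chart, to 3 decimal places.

X̄̄ = (2665.5 + 2658.6 + 2664.7 + 2661.7 + 2663.2 + 2665.4 + 2663.1) / 7 = 18642.2000 / 7 = 2663.1714
R̄ = (7.4 + 6.5 + 9.5 + 8.0 + 9.9 + 8.8 + 5.8) / 7 = 55.9000 / 7 = 7.9857
LCL = X̄̄ − A₂·R̄ = 2663.1714 − 1.023 × 7.9857 = 2655.0020

2655.002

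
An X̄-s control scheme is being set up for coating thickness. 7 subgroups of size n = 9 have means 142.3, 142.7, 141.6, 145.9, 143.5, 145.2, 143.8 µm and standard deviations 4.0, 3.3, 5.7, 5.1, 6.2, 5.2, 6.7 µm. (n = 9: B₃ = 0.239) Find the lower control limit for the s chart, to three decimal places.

1.236

s̄ = (4.0 + 3.3 + 5.7 + 5.1 + 6.2 + 5.2 + 6.7) / 7 = 5.1714
LCL_s = B₃·s̄ = 0.239 × 5.1714 = 1.2360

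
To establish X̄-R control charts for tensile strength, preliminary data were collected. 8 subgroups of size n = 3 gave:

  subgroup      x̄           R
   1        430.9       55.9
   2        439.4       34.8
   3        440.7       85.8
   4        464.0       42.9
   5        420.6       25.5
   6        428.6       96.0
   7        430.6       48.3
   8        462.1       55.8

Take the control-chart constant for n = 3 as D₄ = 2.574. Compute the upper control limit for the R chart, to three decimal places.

R̄ = (55.9 + 34.8 + 85.8 + 42.9 + 25.5 + 96.0 + 48.3 + 55.8) / 8 = 445.0000 / 8 = 55.6250
UCL_R = D₄·R̄ = 2.574 × 55.6250 = 143.1787

143.179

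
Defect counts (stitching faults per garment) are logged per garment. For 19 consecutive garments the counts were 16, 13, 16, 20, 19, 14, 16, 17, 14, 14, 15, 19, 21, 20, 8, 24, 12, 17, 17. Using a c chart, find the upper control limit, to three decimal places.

28.578

c̄ = (16 + 13 + 16 + 20 + 19 + 14 + 16 + 17 + 14 + 14 + 15 + 19 + 21 + 20 + 8 + 24 + 12 + 17 + 17) / 19 = 312 / 19 = 16.4211
UCL = c̄ + 3√c̄ = 16.4211 + 3 × √16.4211 = 16.4211 + 3 × 4.0523 = 28.5779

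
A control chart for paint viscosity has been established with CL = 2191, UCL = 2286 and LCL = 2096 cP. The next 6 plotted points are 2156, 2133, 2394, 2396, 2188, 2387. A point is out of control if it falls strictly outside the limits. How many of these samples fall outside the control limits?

Compare each point to [2096, 2286]: sample 3 = 2394 > UCL; sample 4 = 2396 > UCL; sample 6 = 2387 > UCL.

3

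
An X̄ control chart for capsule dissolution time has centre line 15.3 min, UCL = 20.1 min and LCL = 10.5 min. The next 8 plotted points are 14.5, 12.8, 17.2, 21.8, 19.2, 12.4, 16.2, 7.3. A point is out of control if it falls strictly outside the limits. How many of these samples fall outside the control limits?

2

Compare each point to [10.5, 20.1]: sample 4 = 21.8 > UCL; sample 8 = 7.3 < LCL.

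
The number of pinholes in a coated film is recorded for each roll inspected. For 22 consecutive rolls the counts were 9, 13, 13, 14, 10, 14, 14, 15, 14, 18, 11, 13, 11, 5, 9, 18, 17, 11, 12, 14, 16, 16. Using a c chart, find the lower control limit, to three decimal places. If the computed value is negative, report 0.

2.210

c̄ = (9 + 13 + 13 + 14 + 10 + 14 + 14 + 15 + 14 + 18 + 11 + 13 + 11 + 5 + 9 + 18 + 17 + 11 + 12 + 14 + 16 + 16) / 22 = 287 / 22 = 13.0455
LCL = c̄ − 3√c̄ = 13.0455 − 3 × 3.6118 = 2.2099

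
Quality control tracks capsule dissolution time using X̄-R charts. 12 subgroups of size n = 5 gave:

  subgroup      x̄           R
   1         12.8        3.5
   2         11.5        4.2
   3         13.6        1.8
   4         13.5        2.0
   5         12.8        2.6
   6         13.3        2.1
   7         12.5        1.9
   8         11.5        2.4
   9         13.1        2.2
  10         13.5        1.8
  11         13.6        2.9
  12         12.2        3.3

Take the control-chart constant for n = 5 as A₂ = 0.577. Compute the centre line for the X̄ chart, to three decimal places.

12.825

X̄̄ = (12.8 + 11.5 + 13.6 + 13.5 + 12.8 + 13.3 + 12.5 + 11.5 + 13.1 + 13.5 + 13.6 + 12.2) / 12 = 153.9000 / 12 = 12.8250
CL = X̄̄ = 12.8250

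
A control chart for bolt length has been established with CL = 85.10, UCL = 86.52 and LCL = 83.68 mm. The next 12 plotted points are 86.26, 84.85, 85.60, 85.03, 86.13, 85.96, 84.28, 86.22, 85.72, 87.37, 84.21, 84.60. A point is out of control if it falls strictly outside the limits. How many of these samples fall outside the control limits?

Compare each point to [83.68, 86.52]: sample 10 = 87.37 > UCL.

1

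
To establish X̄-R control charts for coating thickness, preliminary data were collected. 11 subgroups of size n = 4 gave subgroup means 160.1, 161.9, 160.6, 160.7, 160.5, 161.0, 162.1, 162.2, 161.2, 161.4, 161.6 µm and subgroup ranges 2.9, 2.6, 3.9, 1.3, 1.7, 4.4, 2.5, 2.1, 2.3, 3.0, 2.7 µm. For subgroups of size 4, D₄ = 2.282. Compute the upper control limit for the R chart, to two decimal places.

6.10

R̄ = (2.9 + 2.6 + 3.9 + 1.3 + 1.7 + 4.4 + 2.5 + 2.1 + 2.3 + 3.0 + 2.7) / 11 = 29.4000 / 11 = 2.6727
UCL_R = D₄·R̄ = 2.282 × 2.6727 = 6.0992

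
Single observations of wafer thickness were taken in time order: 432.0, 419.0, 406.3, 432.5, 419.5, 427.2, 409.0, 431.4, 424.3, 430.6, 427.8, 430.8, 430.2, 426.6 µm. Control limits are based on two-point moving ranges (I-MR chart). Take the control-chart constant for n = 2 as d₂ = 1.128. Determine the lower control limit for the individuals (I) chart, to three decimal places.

X̄ = (432.0 + 419.0 + 406.3 + 432.5 + 419.5 + 427.2 + 409.0 + 431.4 + 424.3 + 430.6 + 427.8 + 430.8 + 430.2 + 426.6) / 14 = 424.8000
Moving ranges: 13.0, 12.7, 26.2, 13.0, 7.7, 18.2, 22.4, 7.1, 6.3, 2.8, 3.0, 0.6, 3.6; M̄R̄ = 136.6000 / 13 = 10.5077
LCL = X̄ − 3·M̄R̄/d₂ = 424.8000 − 3 × 10.5077 / 1.128 = 396.8540

396.854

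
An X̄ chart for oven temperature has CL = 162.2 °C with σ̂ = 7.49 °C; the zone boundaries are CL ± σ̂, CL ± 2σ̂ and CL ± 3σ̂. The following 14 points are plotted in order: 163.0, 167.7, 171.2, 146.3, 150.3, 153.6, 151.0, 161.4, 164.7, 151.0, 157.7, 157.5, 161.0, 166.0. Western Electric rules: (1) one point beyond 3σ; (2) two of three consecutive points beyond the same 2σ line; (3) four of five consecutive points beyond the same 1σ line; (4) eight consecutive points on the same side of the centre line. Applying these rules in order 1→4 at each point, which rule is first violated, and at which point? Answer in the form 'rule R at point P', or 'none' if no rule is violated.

Zone of each point (C = within 1σ̂, B = 1σ̂–2σ̂, A = 2σ̂–3σ̂, * = beyond 3σ̂; sign = side of CL): 1:+C, 2:+C, 3:+B, 4:-A, 5:-B, 6:-B, 7:-B, 8:-C, 9:+C, 10:-B, 11:-C, 12:-C, 13:-C, 14:+C
Rule 3 (four of five consecutive points beyond the same 1σ limit) is satisfied at point 7.

rule 3 at point 7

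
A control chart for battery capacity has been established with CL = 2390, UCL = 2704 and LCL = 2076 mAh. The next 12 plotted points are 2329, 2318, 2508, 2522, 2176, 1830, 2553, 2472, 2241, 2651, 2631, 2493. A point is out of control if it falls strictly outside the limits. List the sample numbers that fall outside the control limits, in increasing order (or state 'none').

Compare each point to [2076, 2704]: sample 6 = 1830 < LCL.

6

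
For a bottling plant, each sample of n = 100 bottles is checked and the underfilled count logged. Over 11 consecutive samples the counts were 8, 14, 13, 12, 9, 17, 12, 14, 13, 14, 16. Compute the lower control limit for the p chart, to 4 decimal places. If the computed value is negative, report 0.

p̄ = Σdᵢ / (k·n) = 142 / (11 × 100) = 0.12909
LCL = p̄ − 3·√(p̄(1−p̄)/n) = 0.12909 − 3 × 0.03353 = 0.02850

0.0285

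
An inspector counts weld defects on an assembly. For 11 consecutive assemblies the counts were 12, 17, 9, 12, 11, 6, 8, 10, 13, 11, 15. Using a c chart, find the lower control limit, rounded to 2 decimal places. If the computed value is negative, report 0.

1.20

c̄ = (12 + 17 + 9 + 12 + 11 + 6 + 8 + 10 + 13 + 11 + 15) / 11 = 124 / 11 = 11.2727
LCL = c̄ − 3√c̄ = 11.2727 − 3 × 3.3575 = 1.2003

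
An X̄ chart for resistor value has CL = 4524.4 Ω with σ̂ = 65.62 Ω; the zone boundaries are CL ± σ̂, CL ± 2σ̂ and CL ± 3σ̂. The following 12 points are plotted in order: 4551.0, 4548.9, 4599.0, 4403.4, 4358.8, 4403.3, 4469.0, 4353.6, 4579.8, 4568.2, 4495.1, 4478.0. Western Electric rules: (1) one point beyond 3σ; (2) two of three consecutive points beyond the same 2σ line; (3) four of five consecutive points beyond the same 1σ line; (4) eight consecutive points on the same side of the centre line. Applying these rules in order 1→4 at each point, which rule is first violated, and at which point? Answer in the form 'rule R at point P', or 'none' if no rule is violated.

rule 3 at point 8

Zone of each point (C = within 1σ̂, B = 1σ̂–2σ̂, A = 2σ̂–3σ̂, * = beyond 3σ̂; sign = side of CL): 1:+C, 2:+C, 3:+B, 4:-B, 5:-A, 6:-B, 7:-C, 8:-A, 9:+C, 10:+C, 11:-C, 12:-C
Rule 3 (four of five consecutive points beyond the same 1σ limit) is satisfied at point 8.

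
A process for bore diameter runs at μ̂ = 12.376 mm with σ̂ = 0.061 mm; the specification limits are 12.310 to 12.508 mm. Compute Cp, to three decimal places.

0.541

Cp = (USL − LSL) / (6σ̂) = (12.508 − 12.310) / (6 × 0.061) = 0.1980 / 0.3660 = 0.5410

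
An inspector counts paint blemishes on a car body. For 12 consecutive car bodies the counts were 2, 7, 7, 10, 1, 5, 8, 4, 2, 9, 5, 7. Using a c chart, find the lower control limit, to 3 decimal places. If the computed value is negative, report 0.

0.000

c̄ = (2 + 7 + 7 + 10 + 1 + 5 + 8 + 4 + 2 + 9 + 5 + 7) / 12 = 67 / 12 = 5.5833
LCL = c̄ − 3√c̄ = 5.5833 − 3 × 2.3629 = -1.5054 → 0 (cannot be negative)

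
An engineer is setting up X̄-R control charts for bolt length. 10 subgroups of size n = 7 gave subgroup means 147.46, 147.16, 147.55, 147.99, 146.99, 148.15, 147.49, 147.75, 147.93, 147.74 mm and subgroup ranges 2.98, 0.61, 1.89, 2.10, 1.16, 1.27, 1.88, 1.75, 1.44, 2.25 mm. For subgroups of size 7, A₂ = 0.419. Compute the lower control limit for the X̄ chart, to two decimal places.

X̄̄ = (147.46 + 147.16 + 147.55 + 147.99 + 146.99 + 148.15 + 147.49 + 147.75 + 147.93 + 147.74) / 10 = 1476.2100 / 10 = 147.6210
R̄ = (2.98 + 0.61 + 1.89 + 2.10 + 1.16 + 1.27 + 1.88 + 1.75 + 1.44 + 2.25) / 10 = 17.3300 / 10 = 1.7330
LCL = X̄̄ − A₂·R̄ = 147.6210 − 0.419 × 1.7330 = 146.8949

146.89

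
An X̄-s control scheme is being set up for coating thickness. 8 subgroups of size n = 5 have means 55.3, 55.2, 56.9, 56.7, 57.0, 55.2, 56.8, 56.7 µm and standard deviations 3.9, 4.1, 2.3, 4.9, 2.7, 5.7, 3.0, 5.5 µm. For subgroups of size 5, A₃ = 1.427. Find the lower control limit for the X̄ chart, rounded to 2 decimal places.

X̄̄ = (55.3 + 55.2 + 56.9 + 56.7 + 57.0 + 55.2 + 56.8 + 56.7) / 8 = 56.2250
s̄ = (3.9 + 4.1 + 2.3 + 4.9 + 2.7 + 5.7 + 3.0 + 5.5) / 8 = 4.0125
LCL = X̄̄ − A₃·s̄ = 56.2250 − 1.427 × 4.0125 = 50.4992

50.50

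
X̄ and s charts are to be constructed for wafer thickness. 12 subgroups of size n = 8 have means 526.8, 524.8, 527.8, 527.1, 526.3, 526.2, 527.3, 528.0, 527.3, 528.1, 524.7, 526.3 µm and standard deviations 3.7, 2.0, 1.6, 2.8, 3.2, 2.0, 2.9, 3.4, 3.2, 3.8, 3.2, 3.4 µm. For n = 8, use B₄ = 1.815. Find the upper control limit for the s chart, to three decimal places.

s̄ = (3.7 + 2.0 + 1.6 + 2.8 + 3.2 + 2.0 + 2.9 + 3.4 + 3.2 + 3.8 + 3.2 + 3.4) / 12 = 2.9333
UCL_s = B₄·s̄ = 1.815 × 2.9333 = 5.3240

5.324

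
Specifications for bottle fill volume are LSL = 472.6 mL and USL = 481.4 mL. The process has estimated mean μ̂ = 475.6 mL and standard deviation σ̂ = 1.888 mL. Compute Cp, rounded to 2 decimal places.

Cp = (USL − LSL) / (6σ̂) = (481.4 − 472.6) / (6 × 1.888) = 8.8000 / 11.3280 = 0.7768

0.78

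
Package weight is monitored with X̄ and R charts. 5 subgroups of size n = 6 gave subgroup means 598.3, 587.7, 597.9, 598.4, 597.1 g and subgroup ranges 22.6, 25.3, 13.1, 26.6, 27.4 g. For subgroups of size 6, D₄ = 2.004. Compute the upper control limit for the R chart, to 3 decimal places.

R̄ = (22.6 + 25.3 + 13.1 + 26.6 + 27.4) / 5 = 115.0000 / 5 = 23.0000
UCL_R = D₄·R̄ = 2.004 × 23.0000 = 46.0920

46.092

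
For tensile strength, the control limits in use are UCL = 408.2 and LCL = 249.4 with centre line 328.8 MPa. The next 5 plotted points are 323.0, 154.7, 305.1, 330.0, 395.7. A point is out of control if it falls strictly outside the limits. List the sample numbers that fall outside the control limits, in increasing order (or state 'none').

Compare each point to [249.4, 408.2]: sample 2 = 154.7 < LCL.

2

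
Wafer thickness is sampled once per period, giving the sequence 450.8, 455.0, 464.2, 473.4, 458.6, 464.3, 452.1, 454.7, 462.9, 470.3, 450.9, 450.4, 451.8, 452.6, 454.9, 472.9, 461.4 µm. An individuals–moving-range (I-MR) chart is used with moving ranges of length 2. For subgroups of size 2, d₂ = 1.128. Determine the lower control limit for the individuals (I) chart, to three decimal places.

437.717

X̄ = (450.8 + 455.0 + 464.2 + 473.4 + 458.6 + 464.3 + 452.1 + 454.7 + 462.9 + 470.3 + 450.9 + 450.4 + 451.8 + 452.6 + 454.9 + 472.9 + 461.4) / 17 = 458.8941
Moving ranges: 4.2, 9.2, 9.2, 14.8, 5.7, 12.2, 2.6, 8.2, 7.4, 19.4, 0.5, 1.4, 0.8, 2.3, 18.0, 11.5; M̄R̄ = 127.4000 / 16 = 7.9625
LCL = X̄ − 3·M̄R̄/d₂ = 458.8941 − 3 × 7.9625 / 1.128 = 437.7173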